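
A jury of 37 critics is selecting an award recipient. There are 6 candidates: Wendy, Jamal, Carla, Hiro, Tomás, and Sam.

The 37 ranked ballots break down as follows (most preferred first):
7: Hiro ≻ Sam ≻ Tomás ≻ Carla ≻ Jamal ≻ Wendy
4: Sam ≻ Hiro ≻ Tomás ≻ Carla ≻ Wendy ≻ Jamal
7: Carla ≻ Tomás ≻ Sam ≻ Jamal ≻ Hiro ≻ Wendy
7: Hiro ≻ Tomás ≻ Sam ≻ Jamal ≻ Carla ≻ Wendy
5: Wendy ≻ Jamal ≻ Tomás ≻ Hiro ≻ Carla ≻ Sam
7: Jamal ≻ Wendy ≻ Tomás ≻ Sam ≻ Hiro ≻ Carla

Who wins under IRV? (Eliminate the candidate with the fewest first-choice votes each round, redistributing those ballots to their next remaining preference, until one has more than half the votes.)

Jamal

Round 1: Wendy 5, Jamal 7, Carla 7, Hiro 14, Tomás 0, Sam 4. Tomás eliminated.
Round 2: Wendy 5, Jamal 7, Carla 7, Hiro 14, Sam 4. Sam eliminated.
Round 3: Wendy 5, Jamal 7, Carla 7, Hiro 18. Wendy eliminated.
Round 4: Jamal 12, Carla 7, Hiro 18. Carla eliminated.
Round 5: Jamal 19, Hiro 18. Jamal has a majority (≥19).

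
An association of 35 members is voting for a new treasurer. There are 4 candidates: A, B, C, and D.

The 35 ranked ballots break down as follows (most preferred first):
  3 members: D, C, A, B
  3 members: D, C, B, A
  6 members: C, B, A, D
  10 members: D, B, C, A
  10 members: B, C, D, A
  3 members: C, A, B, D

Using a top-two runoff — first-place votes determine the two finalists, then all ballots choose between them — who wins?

Round 1 first-place votes: A 0, B 10, C 9, D 16. D and B advance.
Runoff: D is ranked above B on 16 ballots, B above D on 19.

B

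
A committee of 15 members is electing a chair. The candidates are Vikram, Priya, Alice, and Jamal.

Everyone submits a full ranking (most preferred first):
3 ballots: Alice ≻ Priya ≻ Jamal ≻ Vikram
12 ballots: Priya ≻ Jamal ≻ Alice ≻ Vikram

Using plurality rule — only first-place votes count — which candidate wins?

Priya

First-place votes: Vikram 0, Priya 12, Alice 3, Jamal 0.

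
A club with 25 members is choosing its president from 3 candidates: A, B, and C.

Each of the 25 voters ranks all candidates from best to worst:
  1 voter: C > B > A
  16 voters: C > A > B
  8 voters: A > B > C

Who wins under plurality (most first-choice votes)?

First-place votes: A 8, B 0, C 17.

C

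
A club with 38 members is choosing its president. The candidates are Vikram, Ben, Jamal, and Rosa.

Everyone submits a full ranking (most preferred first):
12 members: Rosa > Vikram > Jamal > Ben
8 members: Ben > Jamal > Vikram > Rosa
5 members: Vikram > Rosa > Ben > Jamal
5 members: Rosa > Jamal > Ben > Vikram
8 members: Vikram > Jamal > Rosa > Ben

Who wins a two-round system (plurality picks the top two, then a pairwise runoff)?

Round 1 first-place votes: Vikram 13, Ben 8, Jamal 0, Rosa 17. Rosa and Vikram advance.
Runoff: Rosa is ranked above Vikram on 17 ballots, Vikram above Rosa on 21.

Vikram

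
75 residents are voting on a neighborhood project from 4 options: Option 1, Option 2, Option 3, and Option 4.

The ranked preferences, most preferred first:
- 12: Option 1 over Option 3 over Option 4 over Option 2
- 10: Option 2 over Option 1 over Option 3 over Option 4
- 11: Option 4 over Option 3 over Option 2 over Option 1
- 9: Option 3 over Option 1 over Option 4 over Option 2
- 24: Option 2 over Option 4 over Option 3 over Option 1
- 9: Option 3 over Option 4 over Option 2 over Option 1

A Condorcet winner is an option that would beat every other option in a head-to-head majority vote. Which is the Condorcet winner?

Option 3

Option 3 vs Option 1: 53–22
Option 3 vs Option 2: 41–34
Option 3 vs Option 4: 40–35
Option 3 beats every other option.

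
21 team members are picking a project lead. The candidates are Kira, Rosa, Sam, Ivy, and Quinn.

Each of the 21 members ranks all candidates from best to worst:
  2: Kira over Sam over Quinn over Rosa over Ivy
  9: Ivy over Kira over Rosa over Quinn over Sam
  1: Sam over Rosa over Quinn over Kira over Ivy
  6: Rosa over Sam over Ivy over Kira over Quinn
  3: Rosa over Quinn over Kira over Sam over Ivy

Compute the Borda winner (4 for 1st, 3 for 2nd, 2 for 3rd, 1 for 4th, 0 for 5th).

Kira: 2×4 + 9×3 + 1×1 + 6×1 + 3×2 = 48
Rosa: 2×1 + 9×2 + 1×3 + 6×4 + 3×4 = 59
Sam: 2×3 + 9×0 + 1×4 + 6×3 + 3×1 = 31
Ivy: 2×0 + 9×4 + 1×0 + 6×2 + 3×0 = 48
Quinn: 2×2 + 9×1 + 1×2 + 6×0 + 3×3 = 24

Rosa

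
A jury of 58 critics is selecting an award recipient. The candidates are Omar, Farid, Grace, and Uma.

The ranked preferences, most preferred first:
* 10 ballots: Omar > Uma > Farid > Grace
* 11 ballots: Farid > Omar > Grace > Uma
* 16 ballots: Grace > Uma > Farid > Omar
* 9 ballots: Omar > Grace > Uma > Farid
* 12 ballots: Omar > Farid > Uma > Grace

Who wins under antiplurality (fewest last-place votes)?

Last-place votes: Omar 16, Farid 9, Grace 22, Uma 11.

Farid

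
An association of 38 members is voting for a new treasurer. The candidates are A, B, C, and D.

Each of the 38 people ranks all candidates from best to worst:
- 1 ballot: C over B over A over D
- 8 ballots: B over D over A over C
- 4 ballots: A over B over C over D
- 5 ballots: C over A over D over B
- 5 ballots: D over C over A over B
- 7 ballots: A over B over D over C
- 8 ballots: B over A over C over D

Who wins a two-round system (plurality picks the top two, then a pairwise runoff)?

Round 1 first-place votes: A 11, B 16, C 6, D 5. B and A advance.
Runoff: B is ranked above A on 17 ballots, A above B on 21.

A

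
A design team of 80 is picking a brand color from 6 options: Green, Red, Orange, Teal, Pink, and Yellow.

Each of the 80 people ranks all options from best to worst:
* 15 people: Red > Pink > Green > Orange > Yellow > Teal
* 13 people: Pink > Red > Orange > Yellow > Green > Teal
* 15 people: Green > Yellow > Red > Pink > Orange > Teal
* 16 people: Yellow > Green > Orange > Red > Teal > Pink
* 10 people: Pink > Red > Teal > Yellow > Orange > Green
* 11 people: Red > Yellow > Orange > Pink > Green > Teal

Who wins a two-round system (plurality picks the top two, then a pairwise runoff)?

Round 1 first-place votes: Green 15, Red 26, Orange 0, Teal 0, Pink 23, Yellow 16. Red and Pink advance.
Runoff: Red is ranked above Pink on 57 ballots, Pink above Red on 23.

Red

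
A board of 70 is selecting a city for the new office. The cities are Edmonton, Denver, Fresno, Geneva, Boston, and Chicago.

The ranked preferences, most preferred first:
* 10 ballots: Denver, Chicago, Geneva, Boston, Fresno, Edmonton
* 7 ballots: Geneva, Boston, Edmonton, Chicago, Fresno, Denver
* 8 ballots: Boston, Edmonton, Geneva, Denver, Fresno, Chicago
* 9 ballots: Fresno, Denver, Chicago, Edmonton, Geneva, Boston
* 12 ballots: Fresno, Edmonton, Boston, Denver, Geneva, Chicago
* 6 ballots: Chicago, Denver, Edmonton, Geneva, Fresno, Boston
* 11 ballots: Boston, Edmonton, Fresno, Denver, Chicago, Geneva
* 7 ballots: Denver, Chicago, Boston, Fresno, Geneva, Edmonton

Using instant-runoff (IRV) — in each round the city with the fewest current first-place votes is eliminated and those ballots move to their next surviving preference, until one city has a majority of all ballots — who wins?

Round 1: Edmonton 0, Denver 17, Fresno 21, Geneva 7, Boston 19, Chicago 6. Edmonton eliminated.
Round 2: Denver 17, Fresno 21, Geneva 7, Boston 19, Chicago 6. Chicago eliminated.
Round 3: Denver 23, Fresno 21, Geneva 7, Boston 19. Geneva eliminated.
Round 4: Denver 23, Fresno 21, Boston 26. Fresno eliminated.
Round 5: Denver 32, Boston 38. Boston has a majority (≥36).

Boston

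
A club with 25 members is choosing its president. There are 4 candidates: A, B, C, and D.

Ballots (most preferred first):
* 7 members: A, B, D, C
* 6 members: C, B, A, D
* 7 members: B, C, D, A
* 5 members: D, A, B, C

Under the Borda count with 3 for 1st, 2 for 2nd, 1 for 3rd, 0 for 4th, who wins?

A: 7×3 + 6×1 + 7×0 + 5×2 = 37
B: 7×2 + 6×2 + 7×3 + 5×1 = 52
C: 7×0 + 6×3 + 7×2 + 5×0 = 32
D: 7×1 + 6×0 + 7×1 + 5×3 = 29

B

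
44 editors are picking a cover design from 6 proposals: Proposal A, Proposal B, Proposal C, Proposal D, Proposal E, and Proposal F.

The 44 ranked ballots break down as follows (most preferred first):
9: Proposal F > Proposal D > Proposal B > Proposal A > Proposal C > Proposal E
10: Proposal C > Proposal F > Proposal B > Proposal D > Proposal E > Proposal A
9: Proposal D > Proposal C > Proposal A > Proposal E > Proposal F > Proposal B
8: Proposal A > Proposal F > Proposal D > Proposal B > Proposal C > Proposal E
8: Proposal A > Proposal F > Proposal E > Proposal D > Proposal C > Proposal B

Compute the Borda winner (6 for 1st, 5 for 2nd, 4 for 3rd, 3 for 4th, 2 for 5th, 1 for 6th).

Proposal F

Proposal A: 9×3 + 10×1 + 9×4 + 8×6 + 8×6 = 169
Proposal B: 9×4 + 10×4 + 9×1 + 8×3 + 8×1 = 117
Proposal C: 9×2 + 10×6 + 9×5 + 8×2 + 8×2 = 155
Proposal D: 9×5 + 10×3 + 9×6 + 8×4 + 8×3 = 185
Proposal E: 9×1 + 10×2 + 9×3 + 8×1 + 8×4 = 96
Proposal F: 9×6 + 10×5 + 9×2 + 8×5 + 8×5 = 202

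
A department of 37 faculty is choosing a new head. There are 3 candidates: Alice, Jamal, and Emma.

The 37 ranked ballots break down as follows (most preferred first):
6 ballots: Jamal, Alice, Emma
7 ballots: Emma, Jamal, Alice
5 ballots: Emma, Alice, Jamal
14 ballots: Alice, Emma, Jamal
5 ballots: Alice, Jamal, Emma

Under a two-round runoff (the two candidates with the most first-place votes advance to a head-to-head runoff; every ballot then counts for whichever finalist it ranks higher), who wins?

Alice

Round 1 first-place votes: Alice 19, Jamal 6, Emma 12. Alice and Emma advance.
Runoff: Alice is ranked above Emma on 25 ballots, Emma above Alice on 12.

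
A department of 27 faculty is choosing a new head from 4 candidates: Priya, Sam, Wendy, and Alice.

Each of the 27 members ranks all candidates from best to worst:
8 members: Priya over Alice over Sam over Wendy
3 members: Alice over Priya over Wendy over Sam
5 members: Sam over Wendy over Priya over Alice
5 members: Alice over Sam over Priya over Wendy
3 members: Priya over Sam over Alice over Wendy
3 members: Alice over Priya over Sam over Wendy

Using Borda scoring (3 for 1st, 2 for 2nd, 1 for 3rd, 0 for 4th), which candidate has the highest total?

Priya

Priya: 8×3 + 3×2 + 5×1 + 5×1 + 3×3 + 3×2 = 55
Sam: 8×1 + 3×0 + 5×3 + 5×2 + 3×2 + 3×1 = 42
Wendy: 8×0 + 3×1 + 5×2 + 5×0 + 3×0 + 3×0 = 13
Alice: 8×2 + 3×3 + 5×0 + 5×3 + 3×1 + 3×3 = 52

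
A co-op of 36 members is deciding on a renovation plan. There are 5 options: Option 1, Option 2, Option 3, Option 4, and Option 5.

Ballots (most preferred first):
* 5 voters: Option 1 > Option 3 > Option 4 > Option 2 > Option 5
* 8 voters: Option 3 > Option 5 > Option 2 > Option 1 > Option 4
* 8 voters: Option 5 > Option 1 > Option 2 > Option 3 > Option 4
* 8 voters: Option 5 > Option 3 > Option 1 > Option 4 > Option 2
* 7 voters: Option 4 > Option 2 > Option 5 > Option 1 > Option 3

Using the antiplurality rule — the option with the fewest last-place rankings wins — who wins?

Last-place votes: Option 1 0, Option 2 8, Option 3 7, Option 4 16, Option 5 5.

Option 1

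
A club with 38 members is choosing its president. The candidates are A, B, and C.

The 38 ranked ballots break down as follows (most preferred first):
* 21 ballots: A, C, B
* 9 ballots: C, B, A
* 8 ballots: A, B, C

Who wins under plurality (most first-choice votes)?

First-place votes: A 29, B 0, C 9.

A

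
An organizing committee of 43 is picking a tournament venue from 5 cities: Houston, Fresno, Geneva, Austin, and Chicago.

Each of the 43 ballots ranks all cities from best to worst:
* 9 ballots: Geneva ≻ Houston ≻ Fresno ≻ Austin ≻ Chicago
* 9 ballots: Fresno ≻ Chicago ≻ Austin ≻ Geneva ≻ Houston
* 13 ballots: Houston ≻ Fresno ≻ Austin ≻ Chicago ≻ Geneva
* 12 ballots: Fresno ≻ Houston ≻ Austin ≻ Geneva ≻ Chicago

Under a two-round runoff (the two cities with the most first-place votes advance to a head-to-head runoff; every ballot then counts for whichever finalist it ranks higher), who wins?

Houston

Round 1 first-place votes: Houston 13, Fresno 21, Geneva 9, Austin 0, Chicago 0. Fresno and Houston advance.
Runoff: Fresno is ranked above Houston on 21 ballots, Houston above Fresno on 22.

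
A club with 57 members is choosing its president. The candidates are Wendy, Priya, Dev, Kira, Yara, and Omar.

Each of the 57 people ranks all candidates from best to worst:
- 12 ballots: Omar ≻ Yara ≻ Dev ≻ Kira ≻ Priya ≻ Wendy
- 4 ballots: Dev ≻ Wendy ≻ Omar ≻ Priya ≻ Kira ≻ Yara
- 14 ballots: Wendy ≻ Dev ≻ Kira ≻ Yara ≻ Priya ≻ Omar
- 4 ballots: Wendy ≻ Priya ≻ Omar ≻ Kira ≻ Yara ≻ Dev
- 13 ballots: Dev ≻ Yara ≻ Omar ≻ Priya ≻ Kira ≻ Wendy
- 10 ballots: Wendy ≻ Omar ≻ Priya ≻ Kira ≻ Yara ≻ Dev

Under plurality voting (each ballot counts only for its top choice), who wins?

First-place votes: Wendy 28, Priya 0, Dev 17, Kira 0, Yara 0, Omar 12.

Wendy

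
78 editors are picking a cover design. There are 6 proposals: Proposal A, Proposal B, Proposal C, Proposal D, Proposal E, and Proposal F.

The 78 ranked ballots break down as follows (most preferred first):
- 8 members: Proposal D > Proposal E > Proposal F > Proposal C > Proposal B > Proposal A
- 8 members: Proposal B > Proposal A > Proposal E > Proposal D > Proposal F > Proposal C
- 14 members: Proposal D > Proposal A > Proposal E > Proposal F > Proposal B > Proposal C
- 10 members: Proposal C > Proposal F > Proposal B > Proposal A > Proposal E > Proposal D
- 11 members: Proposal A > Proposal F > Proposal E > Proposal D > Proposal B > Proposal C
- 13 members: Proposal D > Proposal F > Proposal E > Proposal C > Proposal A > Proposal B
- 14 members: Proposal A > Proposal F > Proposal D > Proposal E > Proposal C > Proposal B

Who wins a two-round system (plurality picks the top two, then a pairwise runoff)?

Round 1 first-place votes: Proposal A 25, Proposal B 8, Proposal C 10, Proposal D 35, Proposal E 0, Proposal F 0. Proposal D and Proposal A advance.
Runoff: Proposal D is ranked above Proposal A on 35 ballots, Proposal A above Proposal D on 43.

Proposal A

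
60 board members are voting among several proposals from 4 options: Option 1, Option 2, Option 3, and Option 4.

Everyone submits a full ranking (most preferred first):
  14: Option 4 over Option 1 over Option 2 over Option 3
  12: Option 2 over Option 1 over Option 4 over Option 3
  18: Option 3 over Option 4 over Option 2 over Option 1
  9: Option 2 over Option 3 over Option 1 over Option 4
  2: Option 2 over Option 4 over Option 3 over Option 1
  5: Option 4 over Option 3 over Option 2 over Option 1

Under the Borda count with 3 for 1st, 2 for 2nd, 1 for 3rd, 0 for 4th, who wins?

Option 1: 14×2 + 12×2 + 18×0 + 9×1 + 2×0 + 5×0 = 61
Option 2: 14×1 + 12×3 + 18×1 + 9×3 + 2×3 + 5×1 = 106
Option 3: 14×0 + 12×0 + 18×3 + 9×2 + 2×1 + 5×2 = 84
Option 4: 14×3 + 12×1 + 18×2 + 9×0 + 2×2 + 5×3 = 109

Option 4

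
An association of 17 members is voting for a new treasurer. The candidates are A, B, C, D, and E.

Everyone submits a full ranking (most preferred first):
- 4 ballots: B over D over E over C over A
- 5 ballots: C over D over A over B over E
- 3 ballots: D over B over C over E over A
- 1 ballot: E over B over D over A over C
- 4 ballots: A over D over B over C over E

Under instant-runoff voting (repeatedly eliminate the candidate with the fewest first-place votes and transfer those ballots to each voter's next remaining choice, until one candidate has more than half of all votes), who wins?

B

Round 1: A 4, B 4, C 5, D 3, E 1. E eliminated.
Round 2: A 4, B 5, C 5, D 3. D eliminated.
Round 3: A 4, B 8, C 5. A eliminated.
Round 4: B 12, C 5. B has a majority (≥9).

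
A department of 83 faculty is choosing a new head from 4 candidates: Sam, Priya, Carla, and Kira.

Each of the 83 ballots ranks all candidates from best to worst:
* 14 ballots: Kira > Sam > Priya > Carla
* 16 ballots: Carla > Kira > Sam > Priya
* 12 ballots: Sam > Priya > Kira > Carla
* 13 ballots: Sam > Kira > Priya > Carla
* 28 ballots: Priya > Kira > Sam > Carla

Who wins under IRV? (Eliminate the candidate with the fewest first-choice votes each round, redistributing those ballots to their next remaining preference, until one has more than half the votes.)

Sam

Round 1: Sam 25, Priya 28, Carla 16, Kira 14. Kira eliminated.
Round 2: Sam 39, Priya 28, Carla 16. Carla eliminated.
Round 3: Sam 55, Priya 28. Sam has a majority (≥42).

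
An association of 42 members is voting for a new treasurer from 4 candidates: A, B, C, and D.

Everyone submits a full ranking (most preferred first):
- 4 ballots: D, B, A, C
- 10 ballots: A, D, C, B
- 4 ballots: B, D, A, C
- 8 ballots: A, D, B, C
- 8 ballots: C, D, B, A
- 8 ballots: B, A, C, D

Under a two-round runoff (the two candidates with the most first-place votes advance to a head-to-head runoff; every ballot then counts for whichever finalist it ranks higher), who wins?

B

Round 1 first-place votes: A 18, B 12, C 8, D 4. A and B advance.
Runoff: A is ranked above B on 18 ballots, B above A on 24.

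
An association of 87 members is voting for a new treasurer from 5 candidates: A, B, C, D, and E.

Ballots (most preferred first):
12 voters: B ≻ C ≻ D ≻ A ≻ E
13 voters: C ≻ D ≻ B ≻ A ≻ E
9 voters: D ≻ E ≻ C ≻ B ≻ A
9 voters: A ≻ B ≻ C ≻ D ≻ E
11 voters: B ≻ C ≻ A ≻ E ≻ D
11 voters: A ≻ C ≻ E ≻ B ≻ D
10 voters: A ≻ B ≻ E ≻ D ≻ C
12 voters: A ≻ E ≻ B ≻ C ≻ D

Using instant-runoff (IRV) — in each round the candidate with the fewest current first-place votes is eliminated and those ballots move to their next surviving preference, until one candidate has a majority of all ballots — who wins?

B

Round 1: A 42, B 23, C 13, D 9, E 0. E eliminated.
Round 2: A 42, B 23, C 13, D 9. D eliminated.
Round 3: A 42, B 23, C 22. C eliminated.
Round 4: A 42, B 45. B has a majority (≥44).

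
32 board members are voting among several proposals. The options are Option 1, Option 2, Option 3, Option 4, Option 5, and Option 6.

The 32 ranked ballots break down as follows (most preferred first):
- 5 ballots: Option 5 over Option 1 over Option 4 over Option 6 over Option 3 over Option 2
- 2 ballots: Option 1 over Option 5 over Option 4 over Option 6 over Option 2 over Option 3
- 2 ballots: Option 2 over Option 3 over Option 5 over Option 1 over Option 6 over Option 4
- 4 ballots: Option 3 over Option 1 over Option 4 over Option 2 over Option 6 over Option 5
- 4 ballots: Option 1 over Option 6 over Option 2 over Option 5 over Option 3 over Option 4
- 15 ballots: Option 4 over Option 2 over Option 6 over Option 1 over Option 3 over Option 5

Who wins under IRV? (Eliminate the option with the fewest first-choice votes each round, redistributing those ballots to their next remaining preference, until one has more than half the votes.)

Round 1: Option 1 6, Option 2 2, Option 3 4, Option 4 15, Option 5 5, Option 6 0. Option 6 eliminated.
Round 2: Option 1 6, Option 2 2, Option 3 4, Option 4 15, Option 5 5. Option 2 eliminated.
Round 3: Option 1 6, Option 3 6, Option 4 15, Option 5 5. Option 5 eliminated.
Round 4: Option 1 11, Option 3 6, Option 4 15. Option 3 eliminated.
Round 5: Option 1 17, Option 4 15. Option 1 has a majority (≥17).

Option 1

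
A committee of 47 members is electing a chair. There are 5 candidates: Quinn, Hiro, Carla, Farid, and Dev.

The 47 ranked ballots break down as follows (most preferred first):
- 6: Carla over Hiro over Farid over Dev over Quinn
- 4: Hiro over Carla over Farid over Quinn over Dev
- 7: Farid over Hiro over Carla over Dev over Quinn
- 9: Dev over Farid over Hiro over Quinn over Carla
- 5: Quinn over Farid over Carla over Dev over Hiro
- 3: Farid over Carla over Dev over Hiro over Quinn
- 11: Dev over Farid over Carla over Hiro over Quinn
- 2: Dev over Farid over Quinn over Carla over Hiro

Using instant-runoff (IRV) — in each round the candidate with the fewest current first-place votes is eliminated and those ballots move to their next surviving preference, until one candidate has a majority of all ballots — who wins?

Round 1: Quinn 5, Hiro 4, Carla 6, Farid 10, Dev 22. Hiro eliminated.
Round 2: Quinn 5, Carla 10, Farid 10, Dev 22. Quinn eliminated.
Round 3: Carla 10, Farid 15, Dev 22. Carla eliminated.
Round 4: Farid 25, Dev 22. Farid has a majority (≥24).

Farid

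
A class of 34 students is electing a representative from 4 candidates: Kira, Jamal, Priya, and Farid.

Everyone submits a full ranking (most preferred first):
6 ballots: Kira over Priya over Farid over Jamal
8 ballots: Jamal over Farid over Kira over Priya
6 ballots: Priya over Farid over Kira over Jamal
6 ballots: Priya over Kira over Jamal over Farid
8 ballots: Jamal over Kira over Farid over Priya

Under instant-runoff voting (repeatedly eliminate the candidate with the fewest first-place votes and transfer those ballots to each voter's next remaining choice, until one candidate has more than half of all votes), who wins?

Round 1: Kira 6, Jamal 16, Priya 12, Farid 0. Farid eliminated.
Round 2: Kira 6, Jamal 16, Priya 12. Kira eliminated.
Round 3: Jamal 16, Priya 18. Priya has a majority (≥18).

Priya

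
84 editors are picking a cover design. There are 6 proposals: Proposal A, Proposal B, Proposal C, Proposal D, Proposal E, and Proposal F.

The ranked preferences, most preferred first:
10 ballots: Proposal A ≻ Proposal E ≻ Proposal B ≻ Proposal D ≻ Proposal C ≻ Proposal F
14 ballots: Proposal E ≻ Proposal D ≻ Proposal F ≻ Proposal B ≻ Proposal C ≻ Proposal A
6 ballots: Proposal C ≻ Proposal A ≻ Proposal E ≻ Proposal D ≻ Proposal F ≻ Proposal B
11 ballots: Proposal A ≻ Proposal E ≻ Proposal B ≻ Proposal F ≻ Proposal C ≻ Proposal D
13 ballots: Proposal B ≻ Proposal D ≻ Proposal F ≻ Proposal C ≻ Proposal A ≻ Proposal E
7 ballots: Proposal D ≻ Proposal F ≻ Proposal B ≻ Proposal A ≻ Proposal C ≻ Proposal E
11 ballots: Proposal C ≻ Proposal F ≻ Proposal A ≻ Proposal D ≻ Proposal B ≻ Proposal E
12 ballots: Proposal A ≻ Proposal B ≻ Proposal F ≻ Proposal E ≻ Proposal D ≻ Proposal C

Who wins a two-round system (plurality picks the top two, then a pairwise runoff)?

Proposal C

Round 1 first-place votes: Proposal A 33, Proposal B 13, Proposal C 17, Proposal D 7, Proposal E 14, Proposal F 0. Proposal A and Proposal C advance.
Runoff: Proposal A is ranked above Proposal C on 40 ballots, Proposal C above Proposal A on 44.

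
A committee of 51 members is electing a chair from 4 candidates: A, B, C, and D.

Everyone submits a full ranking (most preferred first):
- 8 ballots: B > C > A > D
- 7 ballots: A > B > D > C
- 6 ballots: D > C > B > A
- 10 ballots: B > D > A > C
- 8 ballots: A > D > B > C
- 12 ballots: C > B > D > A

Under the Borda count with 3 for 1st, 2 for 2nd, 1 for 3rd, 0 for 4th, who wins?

A: 8×1 + 7×3 + 6×0 + 10×1 + 8×3 + 12×0 = 63
B: 8×3 + 7×2 + 6×1 + 10×3 + 8×1 + 12×2 = 106
C: 8×2 + 7×0 + 6×2 + 10×0 + 8×0 + 12×3 = 64
D: 8×0 + 7×1 + 6×3 + 10×2 + 8×2 + 12×1 = 73

B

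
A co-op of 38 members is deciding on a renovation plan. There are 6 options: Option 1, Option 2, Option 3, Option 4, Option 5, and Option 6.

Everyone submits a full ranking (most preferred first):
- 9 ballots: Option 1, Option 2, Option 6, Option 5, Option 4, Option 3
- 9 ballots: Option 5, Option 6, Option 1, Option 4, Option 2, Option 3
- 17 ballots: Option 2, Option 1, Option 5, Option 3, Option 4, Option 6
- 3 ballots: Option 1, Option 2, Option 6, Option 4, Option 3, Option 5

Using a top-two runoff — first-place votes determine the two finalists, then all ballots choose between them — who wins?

Round 1 first-place votes: Option 1 12, Option 2 17, Option 3 0, Option 4 0, Option 5 9, Option 6 0. Option 2 and Option 1 advance.
Runoff: Option 2 is ranked above Option 1 on 17 ballots, Option 1 above Option 2 on 21.

Option 1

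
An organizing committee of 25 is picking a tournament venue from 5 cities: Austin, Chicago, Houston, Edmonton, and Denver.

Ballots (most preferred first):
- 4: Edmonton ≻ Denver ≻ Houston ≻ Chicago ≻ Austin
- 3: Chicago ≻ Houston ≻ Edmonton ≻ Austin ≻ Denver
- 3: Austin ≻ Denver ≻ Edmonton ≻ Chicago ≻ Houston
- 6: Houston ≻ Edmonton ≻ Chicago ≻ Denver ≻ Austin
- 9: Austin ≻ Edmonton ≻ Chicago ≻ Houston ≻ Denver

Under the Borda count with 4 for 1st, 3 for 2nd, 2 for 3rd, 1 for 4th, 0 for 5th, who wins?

Edmonton

Austin: 4×0 + 3×1 + 3×4 + 6×0 + 9×4 = 51
Chicago: 4×1 + 3×4 + 3×1 + 6×2 + 9×2 = 49
Houston: 4×2 + 3×3 + 3×0 + 6×4 + 9×1 = 50
Edmonton: 4×4 + 3×2 + 3×2 + 6×3 + 9×3 = 73
Denver: 4×3 + 3×0 + 3×3 + 6×1 + 9×0 = 27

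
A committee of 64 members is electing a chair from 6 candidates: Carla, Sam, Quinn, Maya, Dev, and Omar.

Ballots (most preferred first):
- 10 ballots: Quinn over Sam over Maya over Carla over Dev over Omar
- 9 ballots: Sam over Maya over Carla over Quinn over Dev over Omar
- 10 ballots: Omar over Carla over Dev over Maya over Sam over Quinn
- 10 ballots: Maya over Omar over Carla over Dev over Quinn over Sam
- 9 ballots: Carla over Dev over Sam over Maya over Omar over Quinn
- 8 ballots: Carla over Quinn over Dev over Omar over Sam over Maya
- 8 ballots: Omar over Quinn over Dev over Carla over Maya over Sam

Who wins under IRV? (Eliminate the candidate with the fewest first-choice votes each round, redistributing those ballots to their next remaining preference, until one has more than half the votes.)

Round 1: Carla 17, Sam 9, Quinn 10, Maya 10, Dev 0, Omar 18. Dev eliminated.
Round 2: Carla 17, Sam 9, Quinn 10, Maya 10, Omar 18. Sam eliminated.
Round 3: Carla 17, Quinn 10, Maya 19, Omar 18. Quinn eliminated.
Round 4: Carla 17, Maya 29, Omar 18. Carla eliminated.
Round 5: Maya 38, Omar 26. Maya has a majority (≥33).

Maya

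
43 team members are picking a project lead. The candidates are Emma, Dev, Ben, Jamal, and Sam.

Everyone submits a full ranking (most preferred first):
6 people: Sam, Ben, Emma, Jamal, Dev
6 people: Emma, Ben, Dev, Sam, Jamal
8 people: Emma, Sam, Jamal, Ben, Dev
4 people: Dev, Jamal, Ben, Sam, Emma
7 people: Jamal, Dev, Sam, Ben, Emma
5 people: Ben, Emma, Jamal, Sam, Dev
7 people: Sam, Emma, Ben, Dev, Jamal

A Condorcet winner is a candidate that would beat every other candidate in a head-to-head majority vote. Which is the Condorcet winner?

Sam

Sam vs Emma: 24–19
Sam vs Dev: 26–17
Sam vs Ben: 28–15
Sam vs Jamal: 27–16
Sam beats every other candidate.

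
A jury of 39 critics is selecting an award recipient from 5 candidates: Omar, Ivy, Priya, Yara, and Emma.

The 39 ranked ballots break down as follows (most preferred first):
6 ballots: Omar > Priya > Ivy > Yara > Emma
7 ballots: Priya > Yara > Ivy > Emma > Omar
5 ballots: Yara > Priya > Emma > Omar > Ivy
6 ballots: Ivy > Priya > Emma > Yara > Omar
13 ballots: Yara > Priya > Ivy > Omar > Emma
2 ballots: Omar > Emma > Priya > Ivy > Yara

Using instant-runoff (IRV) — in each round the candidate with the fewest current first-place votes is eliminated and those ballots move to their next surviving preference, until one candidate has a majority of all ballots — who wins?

Priya

Round 1: Omar 8, Ivy 6, Priya 7, Yara 18, Emma 0. Emma eliminated.
Round 2: Omar 8, Ivy 6, Priya 7, Yara 18. Ivy eliminated.
Round 3: Omar 8, Priya 13, Yara 18. Omar eliminated.
Round 4: Priya 21, Yara 18. Priya has a majority (≥20).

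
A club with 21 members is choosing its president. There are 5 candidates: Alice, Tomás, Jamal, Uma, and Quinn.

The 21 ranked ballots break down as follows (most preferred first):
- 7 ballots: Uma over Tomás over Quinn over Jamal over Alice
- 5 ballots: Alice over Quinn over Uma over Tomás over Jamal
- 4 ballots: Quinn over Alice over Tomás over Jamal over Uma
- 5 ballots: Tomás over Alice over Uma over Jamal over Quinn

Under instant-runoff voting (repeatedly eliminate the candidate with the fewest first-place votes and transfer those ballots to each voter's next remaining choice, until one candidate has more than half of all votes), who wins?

Alice

Round 1: Alice 5, Tomás 5, Jamal 0, Uma 7, Quinn 4. Jamal eliminated.
Round 2: Alice 5, Tomás 5, Uma 7, Quinn 4. Quinn eliminated.
Round 3: Alice 9, Tomás 5, Uma 7. Tomás eliminated.
Round 4: Alice 14, Uma 7. Alice has a majority (≥11).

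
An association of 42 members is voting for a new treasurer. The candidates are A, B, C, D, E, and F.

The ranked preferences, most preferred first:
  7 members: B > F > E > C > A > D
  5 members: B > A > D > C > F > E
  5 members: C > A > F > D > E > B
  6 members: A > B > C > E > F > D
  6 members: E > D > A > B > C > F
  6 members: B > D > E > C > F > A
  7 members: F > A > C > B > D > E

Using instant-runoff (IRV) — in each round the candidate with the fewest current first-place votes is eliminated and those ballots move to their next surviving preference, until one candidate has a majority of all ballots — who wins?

Round 1: A 6, B 18, C 5, D 0, E 6, F 7. D eliminated.
Round 2: A 6, B 18, C 5, E 6, F 7. C eliminated.
Round 3: A 11, B 18, E 6, F 7. E eliminated.
Round 4: A 17, B 18, F 7. F eliminated.
Round 5: A 24, B 18. A has a majority (≥22).

A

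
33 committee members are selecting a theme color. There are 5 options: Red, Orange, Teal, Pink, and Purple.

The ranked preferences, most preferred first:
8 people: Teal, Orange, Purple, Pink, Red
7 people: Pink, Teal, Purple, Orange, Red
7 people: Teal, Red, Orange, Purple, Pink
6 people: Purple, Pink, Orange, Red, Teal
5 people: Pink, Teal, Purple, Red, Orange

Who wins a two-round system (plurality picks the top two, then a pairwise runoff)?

Round 1 first-place votes: Red 0, Orange 0, Teal 15, Pink 12, Purple 6. Teal and Pink advance.
Runoff: Teal is ranked above Pink on 15 ballots, Pink above Teal on 18.

Pink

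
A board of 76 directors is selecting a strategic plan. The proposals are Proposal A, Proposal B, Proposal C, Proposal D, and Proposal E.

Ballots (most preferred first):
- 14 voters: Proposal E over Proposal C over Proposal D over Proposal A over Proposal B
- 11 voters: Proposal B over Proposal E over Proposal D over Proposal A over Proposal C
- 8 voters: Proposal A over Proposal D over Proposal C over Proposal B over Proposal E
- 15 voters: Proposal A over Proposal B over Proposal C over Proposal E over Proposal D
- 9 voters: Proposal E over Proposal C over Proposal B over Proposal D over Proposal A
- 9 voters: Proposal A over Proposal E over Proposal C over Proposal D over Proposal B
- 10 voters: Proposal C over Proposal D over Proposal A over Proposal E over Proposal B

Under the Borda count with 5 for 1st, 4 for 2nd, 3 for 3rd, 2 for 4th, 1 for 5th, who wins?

Proposal E

Proposal A: 14×2 + 11×2 + 8×5 + 15×5 + 9×1 + 9×5 + 10×3 = 249
Proposal B: 14×1 + 11×5 + 8×2 + 15×4 + 9×3 + 9×1 + 10×1 = 191
Proposal C: 14×4 + 11×1 + 8×3 + 15×3 + 9×4 + 9×3 + 10×5 = 249
Proposal D: 14×3 + 11×3 + 8×4 + 15×1 + 9×2 + 9×2 + 10×4 = 198
Proposal E: 14×5 + 11×4 + 8×1 + 15×2 + 9×5 + 9×4 + 10×2 = 253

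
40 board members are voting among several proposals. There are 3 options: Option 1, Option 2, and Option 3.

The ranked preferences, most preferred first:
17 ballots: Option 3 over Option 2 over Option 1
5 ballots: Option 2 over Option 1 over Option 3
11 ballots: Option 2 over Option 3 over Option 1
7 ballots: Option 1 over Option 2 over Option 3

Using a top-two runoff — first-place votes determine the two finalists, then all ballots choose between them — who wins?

Round 1 first-place votes: Option 1 7, Option 2 16, Option 3 17. Option 3 and Option 2 advance.
Runoff: Option 3 is ranked above Option 2 on 17 ballots, Option 2 above Option 3 on 23.

Option 2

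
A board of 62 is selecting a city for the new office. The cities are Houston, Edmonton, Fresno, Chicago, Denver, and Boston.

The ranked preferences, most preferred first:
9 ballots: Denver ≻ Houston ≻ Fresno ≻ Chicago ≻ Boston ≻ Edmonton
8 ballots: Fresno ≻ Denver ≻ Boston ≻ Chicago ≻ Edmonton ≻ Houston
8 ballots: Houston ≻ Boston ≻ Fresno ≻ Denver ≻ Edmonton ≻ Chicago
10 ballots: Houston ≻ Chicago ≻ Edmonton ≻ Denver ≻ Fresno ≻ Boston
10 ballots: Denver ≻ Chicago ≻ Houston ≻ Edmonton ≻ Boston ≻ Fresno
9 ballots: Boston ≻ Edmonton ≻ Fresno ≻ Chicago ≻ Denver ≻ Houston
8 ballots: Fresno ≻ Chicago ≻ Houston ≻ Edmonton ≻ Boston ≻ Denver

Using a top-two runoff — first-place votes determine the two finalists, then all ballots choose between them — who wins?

Denver

Round 1 first-place votes: Houston 18, Edmonton 0, Fresno 16, Chicago 0, Denver 19, Boston 9. Denver and Houston advance.
Runoff: Denver is ranked above Houston on 36 ballots, Houston above Denver on 26.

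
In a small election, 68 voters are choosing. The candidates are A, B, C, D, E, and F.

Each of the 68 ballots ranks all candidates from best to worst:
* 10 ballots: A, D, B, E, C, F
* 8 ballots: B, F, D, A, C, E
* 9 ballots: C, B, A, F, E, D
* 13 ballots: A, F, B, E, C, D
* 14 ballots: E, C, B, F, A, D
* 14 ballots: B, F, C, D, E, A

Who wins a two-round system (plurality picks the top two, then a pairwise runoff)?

B

Round 1 first-place votes: A 23, B 22, C 9, D 0, E 14, F 0. A and B advance.
Runoff: A is ranked above B on 23 ballots, B above A on 45.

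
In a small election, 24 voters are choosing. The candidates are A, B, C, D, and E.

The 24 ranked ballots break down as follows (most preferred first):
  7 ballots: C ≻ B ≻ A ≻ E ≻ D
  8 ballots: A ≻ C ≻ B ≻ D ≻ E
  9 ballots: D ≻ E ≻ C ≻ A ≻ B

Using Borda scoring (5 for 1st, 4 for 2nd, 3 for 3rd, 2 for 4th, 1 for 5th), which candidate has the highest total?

A: 7×3 + 8×5 + 9×2 = 79
B: 7×4 + 8×3 + 9×1 = 61
C: 7×5 + 8×4 + 9×3 = 94
D: 7×1 + 8×2 + 9×5 = 68
E: 7×2 + 8×1 + 9×4 = 58

C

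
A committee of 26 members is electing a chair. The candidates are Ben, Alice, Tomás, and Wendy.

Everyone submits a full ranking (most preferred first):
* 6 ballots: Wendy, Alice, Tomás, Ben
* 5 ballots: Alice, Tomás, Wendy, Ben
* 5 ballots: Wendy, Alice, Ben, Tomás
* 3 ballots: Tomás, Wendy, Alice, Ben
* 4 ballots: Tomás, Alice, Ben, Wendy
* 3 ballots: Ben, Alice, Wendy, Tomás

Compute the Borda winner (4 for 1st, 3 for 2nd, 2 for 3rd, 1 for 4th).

Alice

Ben: 6×1 + 5×1 + 5×2 + 3×1 + 4×2 + 3×4 = 44
Alice: 6×3 + 5×4 + 5×3 + 3×2 + 4×3 + 3×3 = 80
Tomás: 6×2 + 5×3 + 5×1 + 3×4 + 4×4 + 3×1 = 63
Wendy: 6×4 + 5×2 + 5×4 + 3×3 + 4×1 + 3×2 = 73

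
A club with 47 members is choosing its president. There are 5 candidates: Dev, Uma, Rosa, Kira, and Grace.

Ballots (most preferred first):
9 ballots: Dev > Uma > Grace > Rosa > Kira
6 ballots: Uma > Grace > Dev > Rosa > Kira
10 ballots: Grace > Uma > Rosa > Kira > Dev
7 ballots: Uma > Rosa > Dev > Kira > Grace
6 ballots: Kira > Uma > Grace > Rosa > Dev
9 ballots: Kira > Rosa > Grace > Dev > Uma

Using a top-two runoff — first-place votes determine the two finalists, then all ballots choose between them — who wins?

Uma

Round 1 first-place votes: Dev 9, Uma 13, Rosa 0, Kira 15, Grace 10. Kira and Uma advance.
Runoff: Kira is ranked above Uma on 15 ballots, Uma above Kira on 32.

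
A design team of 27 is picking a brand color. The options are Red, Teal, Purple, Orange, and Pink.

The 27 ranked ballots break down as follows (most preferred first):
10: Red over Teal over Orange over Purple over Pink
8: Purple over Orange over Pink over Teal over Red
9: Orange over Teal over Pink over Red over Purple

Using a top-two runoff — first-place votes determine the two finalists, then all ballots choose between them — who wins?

Orange

Round 1 first-place votes: Red 10, Teal 0, Purple 8, Orange 9, Pink 0. Red and Orange advance.
Runoff: Red is ranked above Orange on 10 ballots, Orange above Red on 17.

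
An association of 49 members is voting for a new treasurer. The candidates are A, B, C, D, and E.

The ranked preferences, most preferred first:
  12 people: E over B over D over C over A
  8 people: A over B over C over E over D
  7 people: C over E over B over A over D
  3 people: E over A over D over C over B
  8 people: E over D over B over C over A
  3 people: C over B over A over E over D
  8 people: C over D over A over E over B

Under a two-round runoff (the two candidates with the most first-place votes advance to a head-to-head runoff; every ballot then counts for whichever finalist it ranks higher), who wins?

C

Round 1 first-place votes: A 8, B 0, C 18, D 0, E 23. E and C advance.
Runoff: E is ranked above C on 23 ballots, C above E on 26.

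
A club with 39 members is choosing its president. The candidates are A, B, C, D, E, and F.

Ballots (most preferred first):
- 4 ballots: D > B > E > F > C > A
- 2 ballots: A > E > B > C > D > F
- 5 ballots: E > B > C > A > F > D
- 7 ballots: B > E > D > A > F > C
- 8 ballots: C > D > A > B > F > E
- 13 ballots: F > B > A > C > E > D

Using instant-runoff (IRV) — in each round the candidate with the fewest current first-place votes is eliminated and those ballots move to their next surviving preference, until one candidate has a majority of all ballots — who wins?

Round 1: A 2, B 7, C 8, D 4, E 5, F 13. A eliminated.
Round 2: B 7, C 8, D 4, E 7, F 13. D eliminated.
Round 3: B 11, C 8, E 7, F 13. E eliminated.
Round 4: B 18, C 8, F 13. C eliminated.
Round 5: B 26, F 13. B has a majority (≥20).

B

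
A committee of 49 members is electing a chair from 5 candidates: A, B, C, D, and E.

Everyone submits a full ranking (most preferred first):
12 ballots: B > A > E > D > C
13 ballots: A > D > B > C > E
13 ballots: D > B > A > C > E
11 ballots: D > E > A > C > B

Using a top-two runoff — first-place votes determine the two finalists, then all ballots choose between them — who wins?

Round 1 first-place votes: A 13, B 12, C 0, D 24, E 0. D and A advance.
Runoff: D is ranked above A on 24 ballots, A above D on 25.

A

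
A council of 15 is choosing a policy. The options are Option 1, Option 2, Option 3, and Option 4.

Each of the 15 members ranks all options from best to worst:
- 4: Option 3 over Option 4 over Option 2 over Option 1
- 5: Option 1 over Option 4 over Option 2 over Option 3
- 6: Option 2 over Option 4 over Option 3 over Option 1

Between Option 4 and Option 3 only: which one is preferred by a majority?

Option 4

Option 4 is ranked above Option 3 on 11 ballots; Option 3 above Option 4 on 4.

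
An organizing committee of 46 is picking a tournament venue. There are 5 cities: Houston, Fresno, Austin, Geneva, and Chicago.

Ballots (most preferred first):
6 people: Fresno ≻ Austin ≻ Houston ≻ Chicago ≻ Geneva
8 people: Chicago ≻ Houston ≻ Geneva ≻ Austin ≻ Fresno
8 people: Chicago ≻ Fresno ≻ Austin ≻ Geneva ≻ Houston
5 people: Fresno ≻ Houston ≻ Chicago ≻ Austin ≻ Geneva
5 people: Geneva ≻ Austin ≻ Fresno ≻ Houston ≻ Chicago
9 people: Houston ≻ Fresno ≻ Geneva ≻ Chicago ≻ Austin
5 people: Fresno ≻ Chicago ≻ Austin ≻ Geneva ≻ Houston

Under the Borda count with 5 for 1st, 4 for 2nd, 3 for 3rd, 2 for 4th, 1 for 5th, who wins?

Houston: 6×3 + 8×4 + 8×1 + 5×4 + 5×2 + 9×5 + 5×1 = 138
Fresno: 6×5 + 8×1 + 8×4 + 5×5 + 5×3 + 9×4 + 5×5 = 171
Austin: 6×4 + 8×2 + 8×3 + 5×2 + 5×4 + 9×1 + 5×3 = 118
Geneva: 6×1 + 8×3 + 8×2 + 5×1 + 5×5 + 9×3 + 5×2 = 113
Chicago: 6×2 + 8×5 + 8×5 + 5×3 + 5×1 + 9×2 + 5×4 = 150

Fresno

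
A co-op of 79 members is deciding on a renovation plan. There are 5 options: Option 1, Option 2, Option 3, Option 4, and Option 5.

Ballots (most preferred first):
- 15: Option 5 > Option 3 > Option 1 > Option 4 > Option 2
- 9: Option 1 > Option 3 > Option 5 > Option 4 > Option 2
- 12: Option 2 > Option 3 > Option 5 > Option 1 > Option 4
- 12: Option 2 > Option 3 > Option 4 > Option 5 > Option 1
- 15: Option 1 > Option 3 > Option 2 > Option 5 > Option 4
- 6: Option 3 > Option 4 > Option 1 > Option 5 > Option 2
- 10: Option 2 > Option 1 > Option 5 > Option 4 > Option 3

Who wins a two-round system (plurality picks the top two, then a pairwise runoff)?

Option 1

Round 1 first-place votes: Option 1 24, Option 2 34, Option 3 6, Option 4 0, Option 5 15. Option 2 and Option 1 advance.
Runoff: Option 2 is ranked above Option 1 on 34 ballots, Option 1 above Option 2 on 45.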